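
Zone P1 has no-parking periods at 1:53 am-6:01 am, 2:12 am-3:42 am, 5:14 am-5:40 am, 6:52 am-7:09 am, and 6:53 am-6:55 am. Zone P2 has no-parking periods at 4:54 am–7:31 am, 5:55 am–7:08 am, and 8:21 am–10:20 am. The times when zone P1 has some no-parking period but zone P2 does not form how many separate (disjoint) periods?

1

First set merges to 1:53 am–6:01 am, 6:52 am–7:09 am.
Second set merges to 4:54 am–7:31 am, 8:21 am–10:20 am.
A \ B = 1:53 am–4:54 am.
That is 1 disjoint piece.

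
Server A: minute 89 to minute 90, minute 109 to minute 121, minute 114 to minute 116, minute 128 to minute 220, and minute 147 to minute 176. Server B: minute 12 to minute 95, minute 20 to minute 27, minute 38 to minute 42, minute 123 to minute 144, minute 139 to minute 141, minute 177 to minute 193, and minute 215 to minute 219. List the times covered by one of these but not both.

minute 12 to minute 89, minute 90 to minute 95, minute 109 to minute 121, minute 123 to minute 128, minute 144 to minute 177, minute 193 to minute 215, minute 219 to minute 220

A, merged: minute 89 to minute 90, minute 109 to minute 121, minute 128 to minute 220.
B, merged: minute 12 to minute 95, minute 123 to minute 144, minute 177 to minute 193, minute 215 to minute 219.
Only in the first: minute 109 to minute 121, minute 144 to minute 177, minute 193 to minute 215, minute 219 to minute 220.
Only in the second: minute 12 to minute 89, minute 90 to minute 95, minute 123 to minute 128.
Together these are the periods covered by exactly one.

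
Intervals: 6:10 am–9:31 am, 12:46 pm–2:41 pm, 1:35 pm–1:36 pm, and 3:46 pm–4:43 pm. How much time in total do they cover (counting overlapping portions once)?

6 h 13 min

Merged: 6:10 am–9:31 am, 12:46 pm–2:41 pm, 3:46 pm–4:43 pm.
Lengths: 3 h 21 min + 1 h 55 min + 57 min = 6 h 13 min.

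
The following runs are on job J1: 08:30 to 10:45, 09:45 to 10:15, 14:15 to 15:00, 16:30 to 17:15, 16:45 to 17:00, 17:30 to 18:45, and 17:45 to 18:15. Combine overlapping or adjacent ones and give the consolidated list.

08:30–10:45, 14:15–15:00, 16:30–17:15, 17:30–18:45

09:45–10:15 overlaps/touches 08:30–10:45 → extend to 08:30–10:45.
14:15–15:00 is disjoint → start new block.
16:30–17:15 is disjoint → start new block.
16:45–17:00 overlaps/touches 16:30–17:15 → extend to 16:30–17:15.
17:30–18:45 is disjoint → start new block.
17:45–18:15 overlaps/touches 17:30–18:45 → extend to 17:30–18:45.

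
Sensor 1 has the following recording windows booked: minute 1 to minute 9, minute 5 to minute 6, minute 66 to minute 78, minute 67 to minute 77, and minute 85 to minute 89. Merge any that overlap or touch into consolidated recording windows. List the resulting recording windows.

minute 5 to minute 6 overlaps/touches minute 1 to minute 9 → extend to minute 1 to minute 9.
minute 66 to minute 78 is disjoint → start new block.
minute 67 to minute 77 overlaps/touches minute 66 to minute 78 → extend to minute 66 to minute 78.
minute 85 to minute 89 is disjoint → start new block.

minute 1 to minute 9, minute 66 to minute 78, minute 85 to minute 89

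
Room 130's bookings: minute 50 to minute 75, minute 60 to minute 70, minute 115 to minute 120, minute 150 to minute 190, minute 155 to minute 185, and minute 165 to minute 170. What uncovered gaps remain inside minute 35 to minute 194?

Covered (merged): minute 50 to minute 75, minute 115 to minute 120, minute 150 to minute 190.
Gaps within minute 35 to minute 194: minute 35 to minute 50, minute 75 to minute 115, minute 120 to minute 150, minute 190 to minute 194.

minute 35 to minute 50, minute 75 to minute 115, minute 120 to minute 150, minute 190 to minute 194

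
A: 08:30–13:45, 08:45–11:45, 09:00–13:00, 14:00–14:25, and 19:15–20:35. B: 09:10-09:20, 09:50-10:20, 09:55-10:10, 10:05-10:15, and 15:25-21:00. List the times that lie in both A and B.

A, merged: 08:30–13:45, 14:00–14:25, 19:15–20:35.
B, merged: 09:10–09:20, 09:50–10:20, 15:25–21:00.
08:30–13:45 meets the second set on 09:10–09:20, 09:50–10:20.
14:00–14:25: no overlap with the second set.
19:15–20:35 meets the second set on 19:15–20:35.

09:10–09:20, 09:50–10:20, 19:15–20:35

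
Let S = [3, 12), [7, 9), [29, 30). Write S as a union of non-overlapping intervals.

[7, 9) overlaps/touches [3, 12) → extend to [3, 12).
[29, 30) is disjoint → start new block.

[3, 12) ∪ [29, 30)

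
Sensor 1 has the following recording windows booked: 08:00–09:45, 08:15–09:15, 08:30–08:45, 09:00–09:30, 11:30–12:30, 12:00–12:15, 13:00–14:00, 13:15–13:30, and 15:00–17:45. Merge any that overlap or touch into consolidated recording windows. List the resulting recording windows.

08:15–09:15 overlaps/touches 08:00–09:45 → extend to 08:00–09:45.
08:30–08:45 overlaps/touches 08:00–09:45 → extend to 08:00–09:45.
09:00–09:30 overlaps/touches 08:00–09:45 → extend to 08:00–09:45.
11:30–12:30 is disjoint → start new block.
12:00–12:15 overlaps/touches 11:30–12:30 → extend to 11:30–12:30.
13:00–14:00 is disjoint → start new block.
13:15–13:30 overlaps/touches 13:00–14:00 → extend to 13:00–14:00.
15:00–17:45 is disjoint → start new block.

08:00–09:45, 11:30–12:30, 13:00–14:00, 15:00–17:45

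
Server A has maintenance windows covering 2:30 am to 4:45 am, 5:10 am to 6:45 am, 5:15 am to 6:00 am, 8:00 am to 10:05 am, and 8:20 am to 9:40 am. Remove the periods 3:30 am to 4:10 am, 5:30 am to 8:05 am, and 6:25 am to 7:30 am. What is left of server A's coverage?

First set merges to 2:30 am-4:45 am, 5:10 am-6:45 am, 8:00 am-10:05 am.
Second set merges to 3:30 am-4:10 am, 5:30 am-8:05 am.
2:30 am-4:45 am \ B = 2:30 am-3:30 am, 4:10 am-4:45 am.
5:10 am-6:45 am \ B = 5:10 am-5:30 am.
8:00 am-10:05 am \ B = 8:05 am-10:05 am.

2:30 am-3:30 am, 4:10 am-4:45 am, 5:10 am-5:30 am, 8:05 am-10:05 am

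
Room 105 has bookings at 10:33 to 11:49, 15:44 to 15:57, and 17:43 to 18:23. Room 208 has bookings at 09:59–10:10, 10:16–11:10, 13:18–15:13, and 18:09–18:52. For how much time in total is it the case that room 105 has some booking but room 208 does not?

1 h 18 min

A \ B = 11:10–11:49, 15:44–15:57, 17:43–18:09.
Total: 39 min + 13 min + 26 min = 1 h 18 min.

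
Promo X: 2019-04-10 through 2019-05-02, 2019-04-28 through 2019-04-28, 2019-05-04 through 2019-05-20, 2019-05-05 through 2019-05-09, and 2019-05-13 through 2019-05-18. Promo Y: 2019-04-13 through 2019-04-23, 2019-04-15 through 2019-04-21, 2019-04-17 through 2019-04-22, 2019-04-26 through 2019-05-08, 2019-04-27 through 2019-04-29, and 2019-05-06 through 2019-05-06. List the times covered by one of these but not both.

2019-04-10 through 2019-04-12, 2019-04-24 through 2019-04-25, 2019-05-03 through 2019-05-03, 2019-05-09 through 2019-05-20

Merge the first list: 2019-04-10 through 2019-05-02, 2019-05-04 through 2019-05-20.
Merge the second list: 2019-04-13 through 2019-04-23, 2019-04-26 through 2019-05-08.
Only in the first: 2019-04-10 through 2019-04-12, 2019-04-24 through 2019-04-25, 2019-05-09 through 2019-05-20.
Only in the second: 2019-05-03 through 2019-05-03.
Together these are the periods covered by exactly one.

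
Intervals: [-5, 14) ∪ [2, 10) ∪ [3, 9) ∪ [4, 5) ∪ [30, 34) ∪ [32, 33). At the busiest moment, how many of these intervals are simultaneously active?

4

At 4, 4 of the intervals are simultaneously active.
No point has more.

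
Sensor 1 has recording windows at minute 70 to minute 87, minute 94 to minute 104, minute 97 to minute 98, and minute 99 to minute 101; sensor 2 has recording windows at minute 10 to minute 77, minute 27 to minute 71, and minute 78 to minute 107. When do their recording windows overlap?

Merge the first list: minute 70 to minute 87, minute 94 to minute 104.
Merge the second list: minute 10 to minute 77, minute 78 to minute 107.
minute 70 to minute 87 ∩ B → minute 70 to minute 77, minute 78 to minute 87.
minute 94 to minute 104 ∩ B → minute 94 to minute 104.

minute 70 to minute 77, minute 78 to minute 87, minute 94 to minute 104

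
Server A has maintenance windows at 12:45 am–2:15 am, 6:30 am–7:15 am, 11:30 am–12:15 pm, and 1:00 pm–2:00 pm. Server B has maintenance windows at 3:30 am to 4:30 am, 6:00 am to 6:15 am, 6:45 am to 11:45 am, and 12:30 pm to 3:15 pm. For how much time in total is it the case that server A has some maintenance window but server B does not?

A \ B = 12:45 am–2:15 am, 6:30 am–6:45 am, 11:45 am–12:15 pm.
Total: 1 h 30 min + 15 min + 30 min = 2 h 15 min.

2 h 15 min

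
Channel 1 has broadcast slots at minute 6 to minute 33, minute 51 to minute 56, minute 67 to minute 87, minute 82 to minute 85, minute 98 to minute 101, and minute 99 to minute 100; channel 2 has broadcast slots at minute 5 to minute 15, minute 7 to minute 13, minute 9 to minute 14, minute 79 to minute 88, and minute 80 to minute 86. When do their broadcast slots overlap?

minute 6 to minute 15, minute 79 to minute 87

Merge the first list: minute 6 to minute 33, minute 51 to minute 56, minute 67 to minute 87, minute 98 to minute 101.
Merge the second list: minute 5 to minute 15, minute 79 to minute 88.
minute 6 to minute 33 overlaps B on minute 6 to minute 15.
minute 51 to minute 56 falls entirely outside B.
minute 67 to minute 87 overlaps B on minute 79 to minute 87.
minute 98 to minute 101 falls entirely outside B.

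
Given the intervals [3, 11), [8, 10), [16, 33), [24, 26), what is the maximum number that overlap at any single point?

Sweep endpoints in order; track running count of active intervals.
Peak of 2 reached at 8.

2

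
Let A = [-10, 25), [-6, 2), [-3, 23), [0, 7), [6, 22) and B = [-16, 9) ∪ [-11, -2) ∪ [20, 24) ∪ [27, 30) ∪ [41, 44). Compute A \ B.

A, merged: [-10, 25).
B, merged: [-16, 9), [20, 24), [27, 30), [41, 44).
[-10, 25) minus B → [9, 20), [24, 25).

[9, 20) ∪ [24, 25)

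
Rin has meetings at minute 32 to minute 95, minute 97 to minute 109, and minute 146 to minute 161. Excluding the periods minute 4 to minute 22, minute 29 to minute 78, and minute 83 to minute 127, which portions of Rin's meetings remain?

minute 32 to minute 95 \ B = minute 78 to minute 83.
minute 97 to minute 109: entirely removed.
minute 146 to minute 161: nothing removed.

minute 78 to minute 83, minute 146 to minute 161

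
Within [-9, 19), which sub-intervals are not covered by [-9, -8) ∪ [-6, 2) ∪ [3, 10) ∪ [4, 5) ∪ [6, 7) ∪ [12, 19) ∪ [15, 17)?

After merging, the occupied span is [-9, -8), [-6, 2), [3, 10), [12, 19).
Gaps within [-9, 19): [-8, -6), [2, 3), [10, 12).

[-8, -6) ∪ [2, 3) ∪ [10, 12)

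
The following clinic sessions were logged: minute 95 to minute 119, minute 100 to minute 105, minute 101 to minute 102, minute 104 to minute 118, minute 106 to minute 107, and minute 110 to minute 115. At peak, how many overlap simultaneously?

Walk the sorted start/end points keeping a running depth.
The depth first hits 3 at minute 101.

3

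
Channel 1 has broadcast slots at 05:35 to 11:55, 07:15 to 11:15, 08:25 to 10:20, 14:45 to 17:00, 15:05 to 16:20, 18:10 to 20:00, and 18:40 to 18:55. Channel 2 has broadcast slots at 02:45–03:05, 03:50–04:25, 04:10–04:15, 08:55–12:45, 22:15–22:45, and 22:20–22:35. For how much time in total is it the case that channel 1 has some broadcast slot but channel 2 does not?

A, merged: 05:35-11:55, 14:45-17:00, 18:10-20:00.
B, merged: 02:45-03:05, 03:50-04:25, 08:55-12:45, 22:15-22:45.
A \ B = 05:35-08:55, 14:45-17:00, 18:10-20:00.
Total: 3 h 20 min + 2 h 15 min + 1 h 50 min = 7 h 25 min.

7 h 25 min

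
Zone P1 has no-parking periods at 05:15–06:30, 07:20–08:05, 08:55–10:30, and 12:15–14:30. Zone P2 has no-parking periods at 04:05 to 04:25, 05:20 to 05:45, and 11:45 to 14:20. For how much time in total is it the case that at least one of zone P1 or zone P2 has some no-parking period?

6 h 40 min

A ∪ B = 04:05–04:25, 05:15–06:30, 07:20–08:05, 08:55–10:30, 11:45–14:30.
Total: 20 min + 1 h 15 min + 45 min + 1 h 35 min + 2 h 45 min = 6 h 40 min.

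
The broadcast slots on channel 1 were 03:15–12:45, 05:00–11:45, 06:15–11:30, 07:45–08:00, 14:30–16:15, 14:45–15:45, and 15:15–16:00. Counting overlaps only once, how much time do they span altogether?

11 h 15 min

Merged: 03:15–12:45, 14:30–16:15.
Lengths: 9 h 30 min + 1 h 45 min = 11 h 15 min.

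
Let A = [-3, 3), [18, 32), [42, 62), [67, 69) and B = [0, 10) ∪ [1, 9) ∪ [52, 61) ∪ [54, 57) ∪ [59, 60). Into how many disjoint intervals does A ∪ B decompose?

4

B, merged: [0, 10), [52, 61).
A ∪ B = [-3, 10), [18, 32), [42, 62), [67, 69).
That is 4 disjoint pieces.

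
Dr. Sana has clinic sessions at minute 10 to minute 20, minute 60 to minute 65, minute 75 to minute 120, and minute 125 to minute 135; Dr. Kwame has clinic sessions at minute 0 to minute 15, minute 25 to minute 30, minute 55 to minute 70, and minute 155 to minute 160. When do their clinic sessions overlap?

minute 10 to minute 20 meets the second set on minute 10 to minute 15.
minute 60 to minute 65 meets the second set on minute 60 to minute 65.
minute 75 to minute 120: no overlap with the second set.
minute 125 to minute 135: no overlap with the second set.

minute 10 to minute 15, minute 60 to minute 65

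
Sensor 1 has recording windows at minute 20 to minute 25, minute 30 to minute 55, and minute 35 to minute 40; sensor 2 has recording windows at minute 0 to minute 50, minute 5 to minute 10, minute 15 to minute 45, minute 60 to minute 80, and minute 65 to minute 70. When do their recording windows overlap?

Merge the first list: minute 20 to minute 25, minute 30 to minute 55.
Merge the second list: minute 0 to minute 50, minute 60 to minute 80.
minute 20 to minute 25 overlaps B on minute 20 to minute 25.
minute 30 to minute 55 overlaps B on minute 30 to minute 50.

minute 20 to minute 25, minute 30 to minute 50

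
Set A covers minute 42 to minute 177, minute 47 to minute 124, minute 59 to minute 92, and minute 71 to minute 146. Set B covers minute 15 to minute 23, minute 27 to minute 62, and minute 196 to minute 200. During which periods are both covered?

minute 42 to minute 62

First set merges to minute 42 to minute 177.
minute 42 to minute 177 meets the second set on minute 42 to minute 62.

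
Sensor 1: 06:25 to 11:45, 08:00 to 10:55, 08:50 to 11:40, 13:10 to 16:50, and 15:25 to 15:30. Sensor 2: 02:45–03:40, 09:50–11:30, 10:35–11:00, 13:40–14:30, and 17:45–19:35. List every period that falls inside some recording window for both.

A, merged: 06:25–11:45, 13:10–16:50.
B, merged: 02:45–03:40, 09:50–11:30, 13:40–14:30, 17:45–19:35.
06:25–11:45 ∩ B → 09:50–11:30.
13:10–16:50 ∩ B → 13:40–14:30.

09:50–11:30, 13:40–14:30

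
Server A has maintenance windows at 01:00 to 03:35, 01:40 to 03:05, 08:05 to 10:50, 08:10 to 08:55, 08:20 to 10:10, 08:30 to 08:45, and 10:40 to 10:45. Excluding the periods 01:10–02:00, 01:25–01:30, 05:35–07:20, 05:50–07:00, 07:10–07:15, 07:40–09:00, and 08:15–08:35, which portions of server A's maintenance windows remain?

01:00-01:10, 02:00-03:35, 09:00-10:50

First set merges to 01:00-03:35, 08:05-10:50.
Second set merges to 01:10-02:00, 05:35-07:20, 07:40-09:00.
01:00-03:35 with B removed leaves 01:00-01:10, 02:00-03:35.
08:05-10:50 with B removed leaves 09:00-10:50.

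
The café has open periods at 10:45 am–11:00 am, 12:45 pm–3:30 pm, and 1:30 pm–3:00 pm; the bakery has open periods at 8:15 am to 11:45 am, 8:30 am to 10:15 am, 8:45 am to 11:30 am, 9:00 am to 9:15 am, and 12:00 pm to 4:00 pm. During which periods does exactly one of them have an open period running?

A, merged: 10:45 am–11:00 am, 12:45 pm–3:30 pm.
B, merged: 8:15 am–11:45 am, 12:00 pm–4:00 pm.
Only in the first: none.
Only in the second: 8:15 am–10:45 am, 11:00 am–11:45 am, 12:00 pm–12:45 pm, 3:30 pm–4:00 pm.
Together these are the periods covered by exactly one.

8:15 am–10:45 am, 11:00 am–11:45 am, 12:00 pm–12:45 pm, 3:30 pm–4:00 pm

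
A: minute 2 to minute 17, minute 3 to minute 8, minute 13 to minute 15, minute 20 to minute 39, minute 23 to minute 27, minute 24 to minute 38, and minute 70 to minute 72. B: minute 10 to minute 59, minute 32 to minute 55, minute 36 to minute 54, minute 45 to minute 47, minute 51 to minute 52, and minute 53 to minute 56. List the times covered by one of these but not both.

minute 2 to minute 10, minute 17 to minute 20, minute 39 to minute 59, minute 70 to minute 72

Merge the first list: minute 2 to minute 17, minute 20 to minute 39, minute 70 to minute 72.
Merge the second list: minute 10 to minute 59.
A \ B = minute 2 to minute 10, minute 70 to minute 72.
B \ A = minute 17 to minute 20, minute 39 to minute 59.
Union of the two gives the symmetric difference.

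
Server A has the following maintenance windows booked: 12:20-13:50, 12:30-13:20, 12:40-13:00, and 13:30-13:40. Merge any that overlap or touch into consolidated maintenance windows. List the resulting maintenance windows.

12:20–13:50

12:30–13:20 overlaps/touches 12:20–13:50 → extend to 12:20–13:50.
12:40–13:00 overlaps/touches 12:20–13:50 → extend to 12:20–13:50.
13:30–13:40 overlaps/touches 12:20–13:50 → extend to 12:20–13:50.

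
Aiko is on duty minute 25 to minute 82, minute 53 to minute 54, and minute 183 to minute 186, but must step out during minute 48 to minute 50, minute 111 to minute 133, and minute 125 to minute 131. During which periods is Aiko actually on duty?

First set merges to minute 25 to minute 82, minute 183 to minute 186.
Second set merges to minute 48 to minute 50, minute 111 to minute 133.
minute 25 to minute 82 with B removed leaves minute 25 to minute 48, minute 50 to minute 82.
minute 183 to minute 186 is untouched.

minute 25 to minute 48, minute 50 to minute 82, minute 183 to minute 186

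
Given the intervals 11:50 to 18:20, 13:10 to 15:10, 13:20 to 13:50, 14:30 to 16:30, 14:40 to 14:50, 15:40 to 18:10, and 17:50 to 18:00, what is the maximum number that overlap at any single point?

At 14:40, 4 of the intervals are simultaneously active.
No point has more.

4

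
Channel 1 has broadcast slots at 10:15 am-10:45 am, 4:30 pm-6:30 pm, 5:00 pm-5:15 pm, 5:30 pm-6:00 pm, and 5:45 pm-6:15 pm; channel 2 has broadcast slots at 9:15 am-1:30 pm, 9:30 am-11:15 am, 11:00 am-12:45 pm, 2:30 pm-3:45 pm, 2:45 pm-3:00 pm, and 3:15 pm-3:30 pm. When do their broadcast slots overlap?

A, merged: 10:15 am–10:45 am, 4:30 pm–6:30 pm.
B, merged: 9:15 am–1:30 pm, 2:30 pm–3:45 pm.
10:15 am–10:45 am overlaps B on 10:15 am–10:45 am.
4:30 pm–6:30 pm falls entirely outside B.

10:15 am–10:45 am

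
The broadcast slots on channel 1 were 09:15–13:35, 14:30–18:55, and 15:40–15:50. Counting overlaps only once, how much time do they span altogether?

8 h 45 min

Merged: 09:15–13:35, 14:30–18:55.
Lengths: 4 h 20 min + 4 h 25 min = 8 h 45 min.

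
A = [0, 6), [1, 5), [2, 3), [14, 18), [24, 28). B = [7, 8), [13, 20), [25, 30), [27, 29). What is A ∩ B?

[14, 18) ∪ [25, 28)

Merge the first list: [0, 6), [14, 18), [24, 28).
Merge the second list: [7, 8), [13, 20), [25, 30).
[0, 6) meets no B interval.
[14, 18) ∩ B → [14, 18).
[24, 28) ∩ B → [25, 28).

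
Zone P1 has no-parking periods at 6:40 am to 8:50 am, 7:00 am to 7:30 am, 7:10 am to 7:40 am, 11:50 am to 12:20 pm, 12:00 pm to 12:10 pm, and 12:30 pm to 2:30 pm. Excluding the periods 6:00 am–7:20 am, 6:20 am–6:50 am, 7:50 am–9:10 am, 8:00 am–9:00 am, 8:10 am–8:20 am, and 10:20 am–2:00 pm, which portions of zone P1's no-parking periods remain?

A, merged: 6:40 am–8:50 am, 11:50 am–12:20 pm, 12:30 pm–2:30 pm.
B, merged: 6:00 am–7:20 am, 7:50 am–9:10 am, 10:20 am–2:00 pm.
6:40 am–8:50 am minus B → 7:20 am–7:50 am.
11:50 am–12:20 pm: fully covered by B → removed.
12:30 pm–2:30 pm minus B → 2:00 pm–2:30 pm.

7:20 am–7:50 am, 2:00 pm–2:30 pm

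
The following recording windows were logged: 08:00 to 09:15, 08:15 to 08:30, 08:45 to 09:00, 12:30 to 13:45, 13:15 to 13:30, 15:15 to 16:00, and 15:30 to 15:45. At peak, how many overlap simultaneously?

2

At 08:15, 2 of the intervals are simultaneously active.
No point has more.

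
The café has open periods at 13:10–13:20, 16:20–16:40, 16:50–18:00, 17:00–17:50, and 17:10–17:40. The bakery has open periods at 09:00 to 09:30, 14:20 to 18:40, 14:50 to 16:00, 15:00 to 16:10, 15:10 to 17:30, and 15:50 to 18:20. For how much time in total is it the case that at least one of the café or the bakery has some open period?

A, merged: 13:10–13:20, 16:20–16:40, 16:50–18:00.
B, merged: 09:00–09:30, 14:20–18:40.
A ∪ B = 09:00–09:30, 13:10–13:20, 14:20–18:40.
Total: 30 min + 10 min + 4 h 20 min = 5 h.

5 h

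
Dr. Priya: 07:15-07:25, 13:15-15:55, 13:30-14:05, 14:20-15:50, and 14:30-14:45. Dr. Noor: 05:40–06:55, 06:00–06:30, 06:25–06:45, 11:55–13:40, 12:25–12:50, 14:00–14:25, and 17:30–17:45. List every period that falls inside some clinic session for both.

Merge the first list: 07:15-07:25, 13:15-15:55.
Merge the second list: 05:40-06:55, 11:55-13:40, 14:00-14:25, 17:30-17:45.
07:15-07:25 falls entirely outside B.
13:15-15:55 overlaps B on 13:15-13:40, 14:00-14:25.

13:15-13:40, 14:00-14:25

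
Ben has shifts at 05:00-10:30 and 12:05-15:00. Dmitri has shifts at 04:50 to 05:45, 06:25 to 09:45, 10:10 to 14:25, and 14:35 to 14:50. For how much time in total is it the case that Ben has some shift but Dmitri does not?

1 h 25 min

A \ B = 05:45–06:25, 09:45–10:10, 14:25–14:35, 14:50–15:00.
Total: 40 min + 25 min + 10 min + 10 min = 1 h 25 min.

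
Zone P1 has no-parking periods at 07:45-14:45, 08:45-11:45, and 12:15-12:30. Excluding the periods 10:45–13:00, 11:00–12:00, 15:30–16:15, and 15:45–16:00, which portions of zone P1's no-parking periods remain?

07:45–10:45, 13:00–14:45

Merge the first list: 07:45–14:45.
Merge the second list: 10:45–13:00, 15:30–16:15.
07:45–14:45 minus B → 07:45–10:45, 13:00–14:45.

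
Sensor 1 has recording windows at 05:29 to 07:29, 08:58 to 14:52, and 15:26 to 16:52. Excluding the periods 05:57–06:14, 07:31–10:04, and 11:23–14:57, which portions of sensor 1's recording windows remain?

05:29–07:29 with B removed leaves 05:29–05:57, 06:14–07:29.
08:58–14:52 with B removed leaves 10:04–11:23.
15:26–16:52 is untouched.

05:29–05:57, 06:14–07:29, 10:04–11:23, 15:26–16:52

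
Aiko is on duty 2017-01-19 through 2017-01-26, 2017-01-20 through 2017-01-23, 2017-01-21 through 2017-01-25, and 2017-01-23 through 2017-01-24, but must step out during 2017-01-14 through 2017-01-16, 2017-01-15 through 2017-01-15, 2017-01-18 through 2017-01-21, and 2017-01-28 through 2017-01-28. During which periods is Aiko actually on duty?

First set merges to 2017-01-19 through 2017-01-26.
Second set merges to 2017-01-14 through 2017-01-16, 2017-01-18 through 2017-01-21, 2017-01-28 through 2017-01-28.
2017-01-19 through 2017-01-26 \ B = 2017-01-22 through 2017-01-26.

2017-01-22 through 2017-01-26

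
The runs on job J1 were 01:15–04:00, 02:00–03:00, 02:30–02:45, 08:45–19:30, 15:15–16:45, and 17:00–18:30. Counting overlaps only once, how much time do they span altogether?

Merged: 01:15–04:00, 08:45–19:30.
Lengths: 2 h 45 min + 10 h 45 min = 13 h 30 min.

13 h 30 min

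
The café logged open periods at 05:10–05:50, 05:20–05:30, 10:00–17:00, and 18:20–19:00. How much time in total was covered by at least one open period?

8 h 20 min

Merged: 05:10–05:50, 10:00–17:00, 18:20–19:00.
Lengths: 40 min + 7 h + 40 min = 8 h 20 min.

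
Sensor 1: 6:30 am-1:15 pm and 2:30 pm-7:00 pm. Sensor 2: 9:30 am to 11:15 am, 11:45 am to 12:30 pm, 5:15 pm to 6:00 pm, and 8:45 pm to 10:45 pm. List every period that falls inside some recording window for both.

9:30 am-11:15 am, 11:45 am-12:30 pm, 5:15 pm-6:00 pm

6:30 am-1:15 pm ∩ B → 9:30 am-11:15 am, 11:45 am-12:30 pm.
2:30 pm-7:00 pm ∩ B → 5:15 pm-6:00 pm.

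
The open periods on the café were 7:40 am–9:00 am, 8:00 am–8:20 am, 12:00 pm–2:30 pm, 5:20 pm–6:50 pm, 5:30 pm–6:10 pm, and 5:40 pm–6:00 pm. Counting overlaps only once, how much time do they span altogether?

Merged: 7:40 am-9:00 am, 12:00 pm-2:30 pm, 5:20 pm-6:50 pm.
Lengths: 1 h 20 min + 2 h 30 min + 1 h 30 min = 5 h 20 min.

5 h 20 min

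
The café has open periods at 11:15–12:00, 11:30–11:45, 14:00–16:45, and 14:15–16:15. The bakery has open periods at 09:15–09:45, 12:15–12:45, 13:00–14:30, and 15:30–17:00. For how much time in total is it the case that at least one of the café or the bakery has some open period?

5 h 45 min

A, merged: 11:15–12:00, 14:00–16:45.
A ∪ B = 09:15–09:45, 11:15–12:00, 12:15–12:45, 13:00–17:00.
Total: 30 min + 45 min + 30 min + 4 h = 5 h 45 min.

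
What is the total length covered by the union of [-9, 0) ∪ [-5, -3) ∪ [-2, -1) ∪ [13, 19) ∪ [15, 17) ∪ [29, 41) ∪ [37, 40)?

Merged: [-9, 0), [13, 19), [29, 41).
Lengths: 9 + 6 + 12 = 27.

27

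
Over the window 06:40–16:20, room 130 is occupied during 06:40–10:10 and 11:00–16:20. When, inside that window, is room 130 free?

10:10–11:00

Covered (merged): 06:40–10:10, 11:00–16:20.
Gaps within 06:40–16:20: 10:10–11:00.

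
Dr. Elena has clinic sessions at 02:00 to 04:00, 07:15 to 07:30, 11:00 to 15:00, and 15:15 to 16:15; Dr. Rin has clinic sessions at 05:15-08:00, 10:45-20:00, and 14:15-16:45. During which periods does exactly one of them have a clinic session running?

B, merged: 05:15-08:00, 10:45-20:00.
Only in the first: 02:00-04:00.
Only in the second: 05:15-07:15, 07:30-08:00, 10:45-11:00, 15:00-15:15, 16:15-20:00.
Together these are the periods covered by exactly one.

02:00-04:00, 05:15-07:15, 07:30-08:00, 10:45-11:00, 15:00-15:15, 16:15-20:00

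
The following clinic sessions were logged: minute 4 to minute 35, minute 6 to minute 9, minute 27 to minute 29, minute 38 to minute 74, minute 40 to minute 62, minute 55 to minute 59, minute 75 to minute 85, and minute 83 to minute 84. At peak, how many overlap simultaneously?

Walk the sorted start/end points keeping a running depth.
The depth first hits 3 at minute 55.

3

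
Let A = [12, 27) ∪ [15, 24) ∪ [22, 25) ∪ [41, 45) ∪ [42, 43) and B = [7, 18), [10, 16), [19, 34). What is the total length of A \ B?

5

Merge the first list: [12, 27), [41, 45).
Merge the second list: [7, 18), [19, 34).
A \ B = [18, 19), [41, 45).
Total: 1 + 4 = 5.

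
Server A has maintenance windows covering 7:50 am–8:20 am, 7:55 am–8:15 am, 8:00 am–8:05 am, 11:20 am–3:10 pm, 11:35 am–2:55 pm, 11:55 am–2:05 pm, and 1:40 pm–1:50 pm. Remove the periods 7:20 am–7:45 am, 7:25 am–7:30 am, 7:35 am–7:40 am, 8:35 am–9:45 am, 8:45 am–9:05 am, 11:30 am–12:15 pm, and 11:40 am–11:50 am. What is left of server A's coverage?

Merge the first list: 7:50 am–8:20 am, 11:20 am–3:10 pm.
Merge the second list: 7:20 am–7:45 am, 8:35 am–9:45 am, 11:30 am–12:15 pm.
7:50 am–8:20 am: no B overlap → unchanged.
11:20 am–3:10 pm minus B → 11:20 am–11:30 am, 12:15 pm–3:10 pm.

7:50 am–8:20 am, 11:20 am–11:30 am, 12:15 pm–3:10 pm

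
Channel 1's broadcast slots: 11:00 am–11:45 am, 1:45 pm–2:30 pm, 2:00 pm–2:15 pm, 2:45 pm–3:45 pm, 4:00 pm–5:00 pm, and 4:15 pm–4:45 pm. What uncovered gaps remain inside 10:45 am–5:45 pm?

10:45 am-11:00 am, 11:45 am-1:45 pm, 2:30 pm-2:45 pm, 3:45 pm-4:00 pm, 5:00 pm-5:45 pm

Covered (merged): 11:00 am-11:45 am, 1:45 pm-2:30 pm, 2:45 pm-3:45 pm, 4:00 pm-5:00 pm.
Uncovered inside 10:45 am-5:45 pm: 10:45 am-11:00 am, 11:45 am-1:45 pm, 2:30 pm-2:45 pm, 3:45 pm-4:00 pm, 5:00 pm-5:45 pm.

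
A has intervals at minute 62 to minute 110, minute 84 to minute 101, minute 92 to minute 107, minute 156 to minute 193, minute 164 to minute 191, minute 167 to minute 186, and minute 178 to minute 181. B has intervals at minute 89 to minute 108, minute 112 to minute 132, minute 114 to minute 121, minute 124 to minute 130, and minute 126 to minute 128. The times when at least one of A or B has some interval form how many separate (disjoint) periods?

Merge the first list: minute 62 to minute 110, minute 156 to minute 193.
Merge the second list: minute 89 to minute 108, minute 112 to minute 132.
A ∪ B = minute 62 to minute 110, minute 112 to minute 132, minute 156 to minute 193.
That is 3 disjoint pieces.

3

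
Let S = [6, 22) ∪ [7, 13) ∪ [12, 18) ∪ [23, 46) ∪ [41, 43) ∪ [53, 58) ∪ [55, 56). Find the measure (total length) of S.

Merged: [6, 22), [23, 46), [53, 58).
Lengths: 16 + 23 + 5 = 44.

44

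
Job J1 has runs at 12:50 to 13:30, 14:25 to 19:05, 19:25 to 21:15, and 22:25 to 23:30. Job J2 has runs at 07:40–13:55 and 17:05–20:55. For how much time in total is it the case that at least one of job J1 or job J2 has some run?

14 h 10 min

A ∪ B = 07:40–13:55, 14:25–21:15, 22:25–23:30.
Total: 6 h 15 min + 6 h 50 min + 1 h 5 min = 14 h 10 min.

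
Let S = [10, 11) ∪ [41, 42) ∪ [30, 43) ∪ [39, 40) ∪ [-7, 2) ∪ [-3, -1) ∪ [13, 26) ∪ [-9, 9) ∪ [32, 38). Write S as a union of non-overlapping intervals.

Sort by start: [-9, 9), [-7, 2), [-3, -1), [10, 11), [13, 26), [30, 43), [32, 38), [39, 40), [41, 42).
[-7, 2) overlaps/touches [-9, 9) → extend to [-9, 9).
[-3, -1) overlaps/touches [-9, 9) → extend to [-9, 9).
[10, 11) is disjoint → start new block.
[13, 26) is disjoint → start new block.
[30, 43) is disjoint → start new block.
[32, 38) overlaps/touches [30, 43) → extend to [30, 43).
[39, 40) overlaps/touches [30, 43) → extend to [30, 43).
[41, 42) overlaps/touches [30, 43) → extend to [30, 43).

[-9, 9) ∪ [10, 11) ∪ [13, 26) ∪ [30, 43)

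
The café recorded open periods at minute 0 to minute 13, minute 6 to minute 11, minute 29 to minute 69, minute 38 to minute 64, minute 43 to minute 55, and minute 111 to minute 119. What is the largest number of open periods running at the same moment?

Walk the sorted start/end points keeping a running depth.
The depth first hits 3 at minute 43.

3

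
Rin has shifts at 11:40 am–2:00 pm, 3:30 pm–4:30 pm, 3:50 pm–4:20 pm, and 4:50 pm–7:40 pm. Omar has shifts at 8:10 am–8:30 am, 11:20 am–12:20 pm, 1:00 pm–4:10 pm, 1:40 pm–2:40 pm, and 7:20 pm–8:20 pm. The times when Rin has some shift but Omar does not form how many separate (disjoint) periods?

3

A, merged: 11:40 am–2:00 pm, 3:30 pm–4:30 pm, 4:50 pm–7:40 pm.
B, merged: 8:10 am–8:30 am, 11:20 am–12:20 pm, 1:00 pm–4:10 pm, 7:20 pm–8:20 pm.
A \ B = 12:20 pm–1:00 pm, 4:10 pm–4:30 pm, 4:50 pm–7:20 pm.
That is 3 disjoint pieces.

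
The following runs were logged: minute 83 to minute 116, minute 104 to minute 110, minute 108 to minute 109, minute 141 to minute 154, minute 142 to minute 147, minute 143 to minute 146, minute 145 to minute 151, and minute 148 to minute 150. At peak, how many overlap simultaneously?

4

At minute 145, 4 of the intervals are simultaneously active.
No point has more.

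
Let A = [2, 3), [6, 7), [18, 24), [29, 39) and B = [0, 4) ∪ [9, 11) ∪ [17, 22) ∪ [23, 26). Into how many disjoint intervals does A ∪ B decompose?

A ∪ B = [0, 4), [6, 7), [9, 11), [17, 26), [29, 39).
That is 5 disjoint pieces.

5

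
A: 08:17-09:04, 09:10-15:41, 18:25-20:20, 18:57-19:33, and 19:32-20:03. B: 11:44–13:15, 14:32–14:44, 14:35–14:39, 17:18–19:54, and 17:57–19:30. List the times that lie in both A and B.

11:44-13:15, 14:32-14:44, 18:25-19:54

First set merges to 08:17-09:04, 09:10-15:41, 18:25-20:20.
Second set merges to 11:44-13:15, 14:32-14:44, 17:18-19:54.
08:17-09:04 falls entirely outside B.
09:10-15:41 overlaps B on 11:44-13:15, 14:32-14:44.
18:25-20:20 overlaps B on 18:25-19:54.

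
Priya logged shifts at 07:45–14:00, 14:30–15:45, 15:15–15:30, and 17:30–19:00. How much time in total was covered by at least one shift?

9 h

Merged: 07:45-14:00, 14:30-15:45, 17:30-19:00.
Lengths: 6 h 15 min + 1 h 15 min + 1 h 30 min = 9 h.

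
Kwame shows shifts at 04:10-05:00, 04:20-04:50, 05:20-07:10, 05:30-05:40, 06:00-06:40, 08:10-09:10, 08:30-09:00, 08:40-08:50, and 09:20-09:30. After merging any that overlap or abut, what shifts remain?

04:20–04:50 overlaps/touches 04:10–05:00 → extend to 04:10–05:00.
05:20–07:10 is disjoint → start new block.
05:30–05:40 overlaps/touches 05:20–07:10 → extend to 05:20–07:10.
06:00–06:40 overlaps/touches 05:20–07:10 → extend to 05:20–07:10.
08:10–09:10 is disjoint → start new block.
08:30–09:00 overlaps/touches 08:10–09:10 → extend to 08:10–09:10.
08:40–08:50 overlaps/touches 08:10–09:10 → extend to 08:10–09:10.
09:20–09:30 is disjoint → start new block.

04:10–05:00, 05:20–07:10, 08:10–09:10, 09:20–09:30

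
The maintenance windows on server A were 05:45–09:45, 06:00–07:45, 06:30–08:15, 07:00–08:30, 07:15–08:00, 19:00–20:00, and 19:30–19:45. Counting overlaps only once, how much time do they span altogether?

Merged: 05:45-09:45, 19:00-20:00.
Lengths: 4 h + 1 h = 5 h.

5 h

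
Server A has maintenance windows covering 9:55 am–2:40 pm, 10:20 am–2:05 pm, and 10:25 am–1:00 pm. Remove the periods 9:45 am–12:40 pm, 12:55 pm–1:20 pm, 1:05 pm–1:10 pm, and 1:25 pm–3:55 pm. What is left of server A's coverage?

12:40 pm–12:55 pm, 1:20 pm–1:25 pm

First set merges to 9:55 am–2:40 pm.
Second set merges to 9:45 am–12:40 pm, 12:55 pm–1:20 pm, 1:25 pm–3:55 pm.
9:55 am–2:40 pm \ B = 12:40 pm–12:55 pm, 1:20 pm–1:25 pm.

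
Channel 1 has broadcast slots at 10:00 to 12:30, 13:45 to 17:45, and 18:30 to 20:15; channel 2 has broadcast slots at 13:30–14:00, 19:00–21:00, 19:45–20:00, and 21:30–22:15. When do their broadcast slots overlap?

13:45–14:00, 19:00–20:15

B, merged: 13:30–14:00, 19:00–21:00, 21:30–22:15.
10:00–12:30 falls entirely outside B.
13:45–17:45 overlaps B on 13:45–14:00.
18:30–20:15 overlaps B on 19:00–20:15.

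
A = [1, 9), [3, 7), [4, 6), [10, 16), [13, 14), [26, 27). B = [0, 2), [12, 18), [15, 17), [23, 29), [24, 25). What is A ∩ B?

[1, 2) ∪ [12, 16) ∪ [26, 27)

Merge the first list: [1, 9), [10, 16), [26, 27).
Merge the second list: [0, 2), [12, 18), [23, 29).
[1, 9) meets the second set on [1, 2).
[10, 16) meets the second set on [12, 16).
[26, 27) meets the second set on [26, 27).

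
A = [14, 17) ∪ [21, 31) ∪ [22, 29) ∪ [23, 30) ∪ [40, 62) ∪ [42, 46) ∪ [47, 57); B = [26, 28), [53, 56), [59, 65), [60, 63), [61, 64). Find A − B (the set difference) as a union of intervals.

[14, 17) ∪ [21, 26) ∪ [28, 31) ∪ [40, 53) ∪ [56, 59)

A, merged: [14, 17), [21, 31), [40, 62).
B, merged: [26, 28), [53, 56), [59, 65).
[14, 17): no B overlap → unchanged.
[21, 31) minus B → [21, 26), [28, 31).
[40, 62) minus B → [40, 53), [56, 59).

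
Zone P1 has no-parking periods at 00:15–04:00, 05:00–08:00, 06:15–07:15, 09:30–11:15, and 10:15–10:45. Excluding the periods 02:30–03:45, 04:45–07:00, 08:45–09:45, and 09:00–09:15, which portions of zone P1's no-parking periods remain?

Merge the first list: 00:15–04:00, 05:00–08:00, 09:30–11:15.
Merge the second list: 02:30–03:45, 04:45–07:00, 08:45–09:45.
00:15–04:00 \ B = 00:15–02:30, 03:45–04:00.
05:00–08:00 \ B = 07:00–08:00.
09:30–11:15 \ B = 09:45–11:15.

00:15–02:30, 03:45–04:00, 07:00–08:00, 09:45–11:15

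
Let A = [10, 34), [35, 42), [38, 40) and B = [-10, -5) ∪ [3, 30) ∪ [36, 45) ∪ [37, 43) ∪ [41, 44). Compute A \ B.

First set merges to [10, 34), [35, 42).
Second set merges to [-10, -5), [3, 30), [36, 45).
[10, 34) with B removed leaves [30, 34).
[35, 42) with B removed leaves [35, 36).

[30, 34) ∪ [35, 36)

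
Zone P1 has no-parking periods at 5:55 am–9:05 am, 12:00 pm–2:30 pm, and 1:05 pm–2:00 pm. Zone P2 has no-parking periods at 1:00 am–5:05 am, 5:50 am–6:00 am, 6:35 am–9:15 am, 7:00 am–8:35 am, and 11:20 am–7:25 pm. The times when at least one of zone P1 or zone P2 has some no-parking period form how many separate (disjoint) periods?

Merge the first list: 5:55 am–9:05 am, 12:00 pm–2:30 pm.
Merge the second list: 1:00 am–5:05 am, 5:50 am–6:00 am, 6:35 am–9:15 am, 11:20 am–7:25 pm.
A ∪ B = 1:00 am–5:05 am, 5:50 am–9:15 am, 11:20 am–7:25 pm.
That is 3 disjoint pieces.

3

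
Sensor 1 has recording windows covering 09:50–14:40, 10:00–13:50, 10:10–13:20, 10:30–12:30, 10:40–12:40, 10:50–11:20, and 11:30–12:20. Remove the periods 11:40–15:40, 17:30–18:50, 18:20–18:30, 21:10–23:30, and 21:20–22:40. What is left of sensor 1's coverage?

A, merged: 09:50–14:40.
B, merged: 11:40–15:40, 17:30–18:50, 21:10–23:30.
09:50–14:40 with B removed leaves 09:50–11:40.

09:50–11:40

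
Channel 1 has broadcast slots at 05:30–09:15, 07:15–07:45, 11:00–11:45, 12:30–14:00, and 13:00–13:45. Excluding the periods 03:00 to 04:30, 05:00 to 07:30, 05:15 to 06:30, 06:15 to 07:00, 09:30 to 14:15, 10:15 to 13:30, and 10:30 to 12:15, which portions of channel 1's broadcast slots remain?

First set merges to 05:30–09:15, 11:00–11:45, 12:30–14:00.
Second set merges to 03:00–04:30, 05:00–07:30, 09:30–14:15.
05:30–09:15 with B removed leaves 07:30–09:15.
11:00–11:45 lies entirely inside B → drops out.
12:30–14:00 lies entirely inside B → drops out.

07:30–09:15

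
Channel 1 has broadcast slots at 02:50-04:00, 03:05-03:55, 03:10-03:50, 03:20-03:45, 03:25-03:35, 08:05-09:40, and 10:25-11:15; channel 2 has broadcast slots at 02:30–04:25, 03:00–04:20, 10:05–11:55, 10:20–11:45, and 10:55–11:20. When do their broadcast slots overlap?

A, merged: 02:50-04:00, 08:05-09:40, 10:25-11:15.
B, merged: 02:30-04:25, 10:05-11:55.
02:50-04:00 overlaps B on 02:50-04:00.
08:05-09:40 falls entirely outside B.
10:25-11:15 overlaps B on 10:25-11:15.

02:50-04:00, 10:25-11:15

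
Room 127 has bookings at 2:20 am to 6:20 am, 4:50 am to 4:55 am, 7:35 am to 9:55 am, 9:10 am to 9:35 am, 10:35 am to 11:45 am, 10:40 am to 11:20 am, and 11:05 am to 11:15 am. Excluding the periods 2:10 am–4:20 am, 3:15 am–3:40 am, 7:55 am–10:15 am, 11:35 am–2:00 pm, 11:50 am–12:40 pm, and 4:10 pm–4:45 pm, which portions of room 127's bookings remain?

Merge the first list: 2:20 am-6:20 am, 7:35 am-9:55 am, 10:35 am-11:45 am.
Merge the second list: 2:10 am-4:20 am, 7:55 am-10:15 am, 11:35 am-2:00 pm, 4:10 pm-4:45 pm.
2:20 am-6:20 am \ B = 4:20 am-6:20 am.
7:35 am-9:55 am \ B = 7:35 am-7:55 am.
10:35 am-11:45 am \ B = 10:35 am-11:35 am.

4:20 am-6:20 am, 7:35 am-7:55 am, 10:35 am-11:35 am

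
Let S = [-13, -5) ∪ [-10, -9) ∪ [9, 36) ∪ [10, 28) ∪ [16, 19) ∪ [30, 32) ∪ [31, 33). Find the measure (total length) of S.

Merged: [-13, -5), [9, 36).
Lengths: 8 + 27 = 35.

35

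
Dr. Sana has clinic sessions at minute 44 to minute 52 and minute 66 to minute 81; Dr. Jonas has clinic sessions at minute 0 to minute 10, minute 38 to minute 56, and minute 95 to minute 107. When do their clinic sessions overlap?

minute 44 to minute 52

minute 44 to minute 52 meets the second set on minute 44 to minute 52.
minute 66 to minute 81: no overlap with the second set.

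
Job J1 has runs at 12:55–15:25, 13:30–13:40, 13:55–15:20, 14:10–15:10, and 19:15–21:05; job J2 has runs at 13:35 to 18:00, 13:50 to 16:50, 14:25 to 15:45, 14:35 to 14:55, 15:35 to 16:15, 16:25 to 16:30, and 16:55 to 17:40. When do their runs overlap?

First set merges to 12:55-15:25, 19:15-21:05.
Second set merges to 13:35-18:00.
12:55-15:25 meets the second set on 13:35-15:25.
19:15-21:05: no overlap with the second set.

13:35-15:25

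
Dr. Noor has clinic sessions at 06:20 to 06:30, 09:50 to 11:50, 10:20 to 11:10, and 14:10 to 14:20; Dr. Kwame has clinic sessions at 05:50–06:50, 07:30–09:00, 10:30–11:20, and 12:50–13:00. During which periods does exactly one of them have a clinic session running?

First set merges to 06:20-06:30, 09:50-11:50, 14:10-14:20.
A \ B = 09:50-10:30, 11:20-11:50, 14:10-14:20.
B \ A = 05:50-06:20, 06:30-06:50, 07:30-09:00, 12:50-13:00.
Union of the two gives the symmetric difference.

05:50-06:20, 06:30-06:50, 07:30-09:00, 09:50-10:30, 11:20-11:50, 12:50-13:00, 14:10-14:20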